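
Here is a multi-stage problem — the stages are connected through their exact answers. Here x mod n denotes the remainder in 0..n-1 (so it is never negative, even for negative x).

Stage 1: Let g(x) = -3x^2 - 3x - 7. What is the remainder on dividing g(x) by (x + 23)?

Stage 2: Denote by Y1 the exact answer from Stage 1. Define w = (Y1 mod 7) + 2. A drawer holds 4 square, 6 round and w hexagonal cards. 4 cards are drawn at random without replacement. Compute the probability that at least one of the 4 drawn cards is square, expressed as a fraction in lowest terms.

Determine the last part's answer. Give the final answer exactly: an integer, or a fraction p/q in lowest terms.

Stage 1: remainder = value at the root: -3*(-23)^2 - 3*(-23)^1 - 7 = (-1587) + (69) + (-7) = -1525; answer -1525
Stage 2: Y1 = -1525; w = 3; total draws C(13,4) = 715; complement C(9,4) = 126; favorable 715 - 126 = 589; P = 589/715; answer 589/715

589/715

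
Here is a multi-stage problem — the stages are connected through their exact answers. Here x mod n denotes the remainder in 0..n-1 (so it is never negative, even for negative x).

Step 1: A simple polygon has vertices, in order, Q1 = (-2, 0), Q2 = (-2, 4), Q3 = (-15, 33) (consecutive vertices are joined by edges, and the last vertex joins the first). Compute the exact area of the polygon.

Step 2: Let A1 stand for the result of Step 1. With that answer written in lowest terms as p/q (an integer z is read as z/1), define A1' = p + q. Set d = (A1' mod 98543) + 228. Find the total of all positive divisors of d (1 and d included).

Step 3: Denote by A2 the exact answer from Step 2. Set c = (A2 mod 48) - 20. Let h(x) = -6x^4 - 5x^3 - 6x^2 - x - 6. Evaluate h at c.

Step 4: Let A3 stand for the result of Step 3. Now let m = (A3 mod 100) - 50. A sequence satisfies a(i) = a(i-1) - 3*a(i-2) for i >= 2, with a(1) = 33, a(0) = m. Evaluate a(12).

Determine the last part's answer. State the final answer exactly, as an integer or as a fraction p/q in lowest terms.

32604

Step 1: cross terms: (-2*4 - -2*0)=-8, (-2*33 - -15*4)=-6, (-15*0 - -2*33)=66; twice the area = |52| = 52; area = 26; answer 26
Step 2: A1 = 26; threaded value p + q = 27; d = 255; 255 = 3 * 5 * 17; sigma = (1 + 3) * (1 + 5) * (1 + 17) = 4 * 6 * 18 = 432; answer 432
Step 3: A2 = 432; c = -20; -6*(-20)^4 - 5*(-20)^3 - 6*(-20)^2 - 1*(-20)^1 - 6 = (-960000) + (40000) + (-2400) + (20) + (-6) = -922386; answer -922386
Step 4: A3 = -922386; m = -36; a(2) = 1*(33) - 3*(-36) = 141; iterating: a(2)=141, a(3)=42, a(4)=-381, a(5)=-507, a(6)=636, a(7)=2157, a(8)=249, a(9)=-6222, a(10)=-6969, a(11)=11697, a(12)=32604; answer 32604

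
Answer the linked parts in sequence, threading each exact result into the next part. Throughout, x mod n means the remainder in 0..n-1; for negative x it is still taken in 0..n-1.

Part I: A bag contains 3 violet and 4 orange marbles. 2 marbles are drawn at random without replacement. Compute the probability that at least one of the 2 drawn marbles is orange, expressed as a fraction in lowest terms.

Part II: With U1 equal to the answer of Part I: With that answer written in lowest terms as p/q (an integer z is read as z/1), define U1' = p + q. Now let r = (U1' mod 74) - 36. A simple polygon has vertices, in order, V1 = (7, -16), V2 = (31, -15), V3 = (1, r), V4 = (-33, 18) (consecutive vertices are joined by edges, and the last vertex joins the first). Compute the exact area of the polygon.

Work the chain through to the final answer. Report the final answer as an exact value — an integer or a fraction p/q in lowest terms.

Part I: total draws C(7,2) = 21; complement C(3,2) = 3; favorable 21 - 3 = 18; P = 6/7; answer 6/7
Part II: U1 = 6/7; threaded value p + q = 13; r = -23; cross terms: (7*-15 - 31*-16)=391, (31*-23 - 1*-15)=-698, (1*18 - -33*-23)=-741, (-33*-16 - 7*18)=402; twice the area = |-646| = 646; area = 323; answer 323

323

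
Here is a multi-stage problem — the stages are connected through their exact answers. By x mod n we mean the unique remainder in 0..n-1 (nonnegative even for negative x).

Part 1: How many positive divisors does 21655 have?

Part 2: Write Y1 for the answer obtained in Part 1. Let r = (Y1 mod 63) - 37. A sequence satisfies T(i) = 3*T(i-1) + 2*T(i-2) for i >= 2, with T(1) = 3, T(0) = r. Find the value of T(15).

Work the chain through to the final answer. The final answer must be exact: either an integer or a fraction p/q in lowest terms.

-606357789

Part 1: 21655 = 5 * 61 * 71; number of divisors = (1+1) * (1+1) * (1+1) = 8; answer 8
Part 2: Y1 = 8; r = -29; T(2) = 3*(3) + 2*(-29) = -49; iterating: T(2)=-49, T(3)=-141, T(4)=-521, T(5)=-1845, T(6)=-6577, T(7)=-23421, T(8)=-83417, T(9)=-297093, T(10)=-1058113, T(11)=-3768525, T(12)=-13421801, T(13)=-47802453, T(14)=-170250961, T(15)=-606357789; answer -606357789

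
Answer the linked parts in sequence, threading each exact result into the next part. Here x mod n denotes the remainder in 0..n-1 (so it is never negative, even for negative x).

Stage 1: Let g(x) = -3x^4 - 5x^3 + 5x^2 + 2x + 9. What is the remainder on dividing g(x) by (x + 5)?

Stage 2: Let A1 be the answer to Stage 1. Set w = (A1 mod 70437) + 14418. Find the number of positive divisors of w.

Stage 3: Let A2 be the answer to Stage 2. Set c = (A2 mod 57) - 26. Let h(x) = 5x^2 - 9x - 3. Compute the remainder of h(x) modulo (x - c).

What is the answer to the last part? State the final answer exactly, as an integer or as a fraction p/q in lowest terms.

Stage 1: remainder = value at the root: -3*(-5)^4 - 5*(-5)^3 + 5*(-5)^2 + 2*(-5)^1 + 9 = (-1875) + (625) + (125) + (-10) + (9) = -1126; answer -1126
Stage 2: A1 = -1126; w = 83729; 83729 = 101 * 829; number of divisors = (1+1) * (1+1) = 4; answer 4
Stage 3: A2 = 4; c = -22; remainder = value at the root: 5*(-22)^2 - 9*(-22)^1 - 3 = (2420) + (198) + (-3) = 2615; answer 2615

2615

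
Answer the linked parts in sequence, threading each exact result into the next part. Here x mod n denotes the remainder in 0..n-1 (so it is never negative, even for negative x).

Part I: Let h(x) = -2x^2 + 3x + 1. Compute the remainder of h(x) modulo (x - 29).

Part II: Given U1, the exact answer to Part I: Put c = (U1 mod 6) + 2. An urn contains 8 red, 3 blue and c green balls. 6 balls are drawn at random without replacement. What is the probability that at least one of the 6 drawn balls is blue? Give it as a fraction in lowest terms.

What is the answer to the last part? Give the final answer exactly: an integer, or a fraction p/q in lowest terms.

53/65

Part I: remainder = value at the root: -2*(29)^2 + 3*(29)^1 + 1 = (-1682) + (87) + (1) = -1594; answer -1594
Part II: U1 = -1594; c = 4; total draws C(15,6) = 5005; complement C(12,6) = 924; favorable 5005 - 924 = 4081; P = 53/65; answer 53/65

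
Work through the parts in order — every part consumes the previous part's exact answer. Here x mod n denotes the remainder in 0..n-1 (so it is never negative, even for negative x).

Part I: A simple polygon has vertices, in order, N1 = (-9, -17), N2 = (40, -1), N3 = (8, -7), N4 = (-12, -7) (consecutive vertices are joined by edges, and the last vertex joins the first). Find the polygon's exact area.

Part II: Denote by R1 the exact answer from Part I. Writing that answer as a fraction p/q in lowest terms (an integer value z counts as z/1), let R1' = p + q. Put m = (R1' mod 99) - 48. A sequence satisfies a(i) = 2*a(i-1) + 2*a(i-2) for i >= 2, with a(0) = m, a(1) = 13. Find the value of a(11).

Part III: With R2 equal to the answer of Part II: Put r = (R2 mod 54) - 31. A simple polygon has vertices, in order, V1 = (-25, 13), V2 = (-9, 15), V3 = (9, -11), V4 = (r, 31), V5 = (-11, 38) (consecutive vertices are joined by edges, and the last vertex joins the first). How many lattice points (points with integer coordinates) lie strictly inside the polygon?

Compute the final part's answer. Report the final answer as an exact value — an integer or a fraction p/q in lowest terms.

435

Part I: cross terms: (-9*-1 - 40*-17)=689, (40*-7 - 8*-1)=-272, (8*-7 - -12*-7)=-140, (-12*-17 - -9*-7)=141; twice the area = |418| = 418; area = 209; answer 209
Part II: R1 = 209; threaded value p + q = 210; m = -36; a(2) = 2*(13) + 2*(-36) = -46; iterating: a(2)=-46, a(3)=-66, a(4)=-224, a(5)=-580, a(6)=-1608, a(7)=-4376, a(8)=-11968, a(9)=-32688, a(10)=-89312, a(11)=-244000; answer -244000
Part III: R2 = -244000; r = -5; cross terms: (-25*15 - -9*13)=-258, (-9*-11 - 9*15)=-36, (9*31 - -5*-11)=224, (-5*38 - -11*31)=151, (-11*13 - -25*38)=807; twice the area = |888| = 888; area = 444; boundary points = 2 + 2 + 14 + 1 + 1 = 20; strictly interior points = area - boundary/2 + 1 = 435; answer 435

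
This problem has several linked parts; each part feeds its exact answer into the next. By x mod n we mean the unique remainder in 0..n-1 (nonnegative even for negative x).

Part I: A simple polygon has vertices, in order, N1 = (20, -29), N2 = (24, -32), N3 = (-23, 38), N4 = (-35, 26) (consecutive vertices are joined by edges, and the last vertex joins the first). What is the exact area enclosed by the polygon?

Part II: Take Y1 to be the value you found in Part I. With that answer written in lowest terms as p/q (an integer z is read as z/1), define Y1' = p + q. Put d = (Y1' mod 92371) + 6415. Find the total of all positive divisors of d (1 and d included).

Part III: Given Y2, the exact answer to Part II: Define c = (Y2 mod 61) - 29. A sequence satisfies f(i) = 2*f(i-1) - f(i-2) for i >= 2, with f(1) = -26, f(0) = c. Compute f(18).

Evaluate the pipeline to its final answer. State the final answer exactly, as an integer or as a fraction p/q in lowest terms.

Part I: cross terms: (20*-32 - 24*-29)=56, (24*38 - -23*-32)=176, (-23*26 - -35*38)=732, (-35*-29 - 20*26)=495; twice the area = |1459| = 1459; area = 1459/2; answer 1459/2
Part II: Y1 = 1459/2; threaded value p + q = 1461; d = 7876; 7876 = 2^2 * 11 * 179; sigma = (1 + 2 + 4) * (1 + 11) * (1 + 179) = 7 * 12 * 180 = 15120; answer 15120
Part III: Y2 = 15120; c = 24; f(2) = 2*(-26) - 1*(24) = -76; iterating: f(2)=-76, f(3)=-126, f(4)=-176, f(5)=-226, f(6)=-276, f(7)=-326, f(8)=-376, f(9)=-426, f(10)=-476, f(11)=-526, f(12)=-576, f(13)=-626, f(14)=-676, f(15)=-726, f(16)=-776, f(17)=-826, f(18)=-876; answer -876

-876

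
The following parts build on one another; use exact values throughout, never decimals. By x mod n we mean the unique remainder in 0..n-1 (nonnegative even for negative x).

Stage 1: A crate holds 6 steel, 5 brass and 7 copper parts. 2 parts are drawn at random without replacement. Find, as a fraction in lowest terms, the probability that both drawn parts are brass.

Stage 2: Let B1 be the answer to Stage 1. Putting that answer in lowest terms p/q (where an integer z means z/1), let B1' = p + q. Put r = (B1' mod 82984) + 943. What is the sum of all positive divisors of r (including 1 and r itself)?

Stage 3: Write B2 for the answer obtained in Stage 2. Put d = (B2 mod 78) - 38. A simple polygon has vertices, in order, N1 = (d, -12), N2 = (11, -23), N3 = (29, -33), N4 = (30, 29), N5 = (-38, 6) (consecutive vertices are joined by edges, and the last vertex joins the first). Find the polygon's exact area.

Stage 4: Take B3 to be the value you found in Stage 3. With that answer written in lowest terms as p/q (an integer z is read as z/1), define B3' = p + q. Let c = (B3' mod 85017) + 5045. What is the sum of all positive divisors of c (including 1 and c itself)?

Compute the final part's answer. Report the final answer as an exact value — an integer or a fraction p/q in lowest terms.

Stage 1: total draws C(18,2) = 153; favorable C(5,2) = 10; P = 10/153; answer 10/153
Stage 2: B1 = 10/153; threaded value p + q = 163; r = 1106; 1106 = 2 * 7 * 79; sigma = (1 + 2) * (1 + 7) * (1 + 79) = 3 * 8 * 80 = 1920; answer 1920
Stage 3: B2 = 1920; d = 10; cross terms: (10*-23 - 11*-12)=-98, (11*-33 - 29*-23)=304, (29*29 - 30*-33)=1831, (30*6 - -38*29)=1282, (-38*-12 - 10*6)=396; twice the area = |3715| = 3715; area = 3715/2; answer 3715/2
Stage 4: B3 = 3715/2; threaded value p + q = 3717; c = 8762; 8762 = 2 * 13 * 337; sigma = (1 + 2) * (1 + 13) * (1 + 337) = 3 * 14 * 338 = 14196; answer 14196

14196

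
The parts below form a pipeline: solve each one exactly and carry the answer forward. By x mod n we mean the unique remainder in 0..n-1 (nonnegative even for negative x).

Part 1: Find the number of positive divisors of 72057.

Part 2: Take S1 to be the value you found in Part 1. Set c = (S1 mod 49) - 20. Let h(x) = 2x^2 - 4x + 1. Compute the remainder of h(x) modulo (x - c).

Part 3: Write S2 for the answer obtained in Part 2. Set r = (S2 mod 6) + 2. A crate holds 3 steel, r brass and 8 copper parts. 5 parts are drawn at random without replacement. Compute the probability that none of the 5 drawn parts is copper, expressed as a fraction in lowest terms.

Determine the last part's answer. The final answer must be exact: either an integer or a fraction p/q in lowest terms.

Part 1: 72057 = 3 * 24019; number of divisors = (1+1) * (1+1) = 4; answer 4
Part 2: S1 = 4; c = -16; remainder = value at the root: 2*(-16)^2 - 4*(-16)^1 + 1 = (512) + (64) + (1) = 577; answer 577
Part 3: S2 = 577; r = 3; total draws C(14,5) = 2002; favorable C(6,5) = 6; P = 3/1001; answer 3/1001

3/1001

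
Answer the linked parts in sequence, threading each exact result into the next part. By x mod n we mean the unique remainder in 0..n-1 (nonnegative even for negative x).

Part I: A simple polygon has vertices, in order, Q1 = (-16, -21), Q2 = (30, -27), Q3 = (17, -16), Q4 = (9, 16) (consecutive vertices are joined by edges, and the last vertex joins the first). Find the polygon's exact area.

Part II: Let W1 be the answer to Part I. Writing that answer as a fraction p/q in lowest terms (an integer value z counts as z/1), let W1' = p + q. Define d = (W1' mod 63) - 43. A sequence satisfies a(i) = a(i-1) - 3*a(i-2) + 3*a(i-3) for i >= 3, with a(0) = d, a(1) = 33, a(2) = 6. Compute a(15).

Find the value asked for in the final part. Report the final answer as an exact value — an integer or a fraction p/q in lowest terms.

-127965

Part I: cross terms: (-16*-27 - 30*-21)=1062, (30*-16 - 17*-27)=-21, (17*16 - 9*-16)=416, (9*-21 - -16*16)=67; twice the area = |1524| = 1524; area = 762; answer 762
Part II: W1 = 762; threaded value p + q = 763; d = -36; a(3) = 1*(6) - 3*(33) + 3*(-36) = -201; iterating: a(3)=-201, a(4)=-120, a(5)=501, a(6)=258, a(7)=-1605, a(8)=-876, a(9)=4713, a(10)=2526, a(11)=-14241, a(12)=-7680, a(13)=42621, a(14)=22938, a(15)=-127965; answer -127965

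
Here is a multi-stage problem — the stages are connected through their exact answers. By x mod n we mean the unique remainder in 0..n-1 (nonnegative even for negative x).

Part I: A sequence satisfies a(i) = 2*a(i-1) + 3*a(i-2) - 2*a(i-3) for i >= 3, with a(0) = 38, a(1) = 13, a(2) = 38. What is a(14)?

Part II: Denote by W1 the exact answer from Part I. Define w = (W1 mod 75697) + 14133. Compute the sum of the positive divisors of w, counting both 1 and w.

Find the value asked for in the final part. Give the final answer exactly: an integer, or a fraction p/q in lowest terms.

67456

Part I: a(3) = 2*(38) + 3*(13) - 2*(38) = 39; iterating: a(3)=39, a(4)=166, a(5)=373, a(6)=1166, a(7)=3119, a(8)=8990, a(9)=25005, a(10)=70742, a(11)=198519, a(12)=559254, a(13)=1572581, a(14)=4425886; answer 4425886
Part II: W1 = 4425886; w = 49593; 49593 = 3 * 61 * 271; sigma = (1 + 3) * (1 + 61) * (1 + 271) = 4 * 62 * 272 = 67456; answer 67456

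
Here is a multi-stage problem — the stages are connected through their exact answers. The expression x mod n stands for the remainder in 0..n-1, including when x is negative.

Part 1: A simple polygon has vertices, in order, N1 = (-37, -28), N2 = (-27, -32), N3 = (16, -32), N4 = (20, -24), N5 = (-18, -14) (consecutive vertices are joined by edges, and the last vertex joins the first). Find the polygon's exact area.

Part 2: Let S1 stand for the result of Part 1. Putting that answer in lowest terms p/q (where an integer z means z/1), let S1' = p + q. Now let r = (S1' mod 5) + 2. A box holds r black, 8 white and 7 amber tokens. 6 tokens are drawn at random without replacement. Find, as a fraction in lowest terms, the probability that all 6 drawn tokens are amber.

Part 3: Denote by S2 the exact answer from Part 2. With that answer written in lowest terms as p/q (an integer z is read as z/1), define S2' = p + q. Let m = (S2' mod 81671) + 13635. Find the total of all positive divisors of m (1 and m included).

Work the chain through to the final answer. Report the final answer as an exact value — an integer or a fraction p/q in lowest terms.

Part 1: cross terms: (-37*-32 - -27*-28)=428, (-27*-32 - 16*-32)=1376, (16*-24 - 20*-32)=256, (20*-14 - -18*-24)=-712, (-18*-28 - -37*-14)=-14; twice the area = |1334| = 1334; area = 667; answer 667
Part 2: S1 = 667; threaded value p + q = 668; r = 5; total draws C(20,6) = 38760; favorable C(7,6) = 7; P = 7/38760; answer 7/38760
Part 3: S2 = 7/38760; threaded value p + q = 38767; m = 52402; 52402 = 2 * 7 * 19 * 197; sigma = (1 + 2) * (1 + 7) * (1 + 19) * (1 + 197) = 3 * 8 * 20 * 198 = 95040; answer 95040

95040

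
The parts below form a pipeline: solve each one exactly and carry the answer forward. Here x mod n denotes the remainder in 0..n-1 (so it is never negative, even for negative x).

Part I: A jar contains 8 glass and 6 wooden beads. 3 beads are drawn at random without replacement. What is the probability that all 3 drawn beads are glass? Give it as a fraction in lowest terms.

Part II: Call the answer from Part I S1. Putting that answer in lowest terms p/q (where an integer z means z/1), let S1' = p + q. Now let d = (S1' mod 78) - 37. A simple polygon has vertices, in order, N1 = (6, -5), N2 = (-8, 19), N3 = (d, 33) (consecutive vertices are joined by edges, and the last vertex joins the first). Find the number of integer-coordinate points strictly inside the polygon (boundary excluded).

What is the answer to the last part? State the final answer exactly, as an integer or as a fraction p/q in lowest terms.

Part I: total draws C(14,3) = 364; favorable C(8,3) = 56; P = 2/13; answer 2/13
Part II: S1 = 2/13; threaded value p + q = 15; d = -22; cross terms: (6*19 - -8*-5)=74, (-8*33 - -22*19)=154, (-22*-5 - 6*33)=-88; twice the area = |140| = 140; area = 70; boundary points = 2 + 14 + 2 = 18; strictly interior points = area - boundary/2 + 1 = 62; answer 62

62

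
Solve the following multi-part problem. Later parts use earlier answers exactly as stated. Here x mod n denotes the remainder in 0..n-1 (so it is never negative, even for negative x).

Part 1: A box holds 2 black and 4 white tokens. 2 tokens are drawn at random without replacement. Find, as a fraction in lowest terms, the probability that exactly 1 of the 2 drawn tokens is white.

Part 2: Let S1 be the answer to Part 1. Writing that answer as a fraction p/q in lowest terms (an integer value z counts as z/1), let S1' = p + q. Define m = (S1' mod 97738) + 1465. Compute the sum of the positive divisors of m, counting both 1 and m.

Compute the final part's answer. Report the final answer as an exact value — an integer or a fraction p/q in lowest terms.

3968

Part 1: total draws C(6,2) = 15; favorable C(4,1)*C(2,1) = 8; P = 8/15; answer 8/15
Part 2: S1 = 8/15; threaded value p + q = 23; m = 1488; 1488 = 2^4 * 3 * 31; sigma = (1 + 2 + 4 + 8 + 16) * (1 + 3) * (1 + 31) = 31 * 4 * 32 = 3968; answer 3968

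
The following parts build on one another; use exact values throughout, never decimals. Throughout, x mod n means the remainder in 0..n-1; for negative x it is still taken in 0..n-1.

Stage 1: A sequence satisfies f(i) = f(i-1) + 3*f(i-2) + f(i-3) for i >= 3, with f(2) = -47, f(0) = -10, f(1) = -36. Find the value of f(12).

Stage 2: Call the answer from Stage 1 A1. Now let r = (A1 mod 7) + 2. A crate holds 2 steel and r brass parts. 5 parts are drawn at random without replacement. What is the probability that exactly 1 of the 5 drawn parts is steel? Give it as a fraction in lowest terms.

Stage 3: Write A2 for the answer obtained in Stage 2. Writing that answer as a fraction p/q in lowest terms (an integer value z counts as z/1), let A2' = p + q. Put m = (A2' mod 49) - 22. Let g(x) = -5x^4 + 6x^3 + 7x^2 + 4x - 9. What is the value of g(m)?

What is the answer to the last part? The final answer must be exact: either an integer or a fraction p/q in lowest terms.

Stage 1: f(3) = 1*(-47) + 3*(-36) + 1*(-10) = -165; iterating: f(3)=-165, f(4)=-342, f(5)=-884, f(6)=-2075, f(7)=-5069, f(8)=-12178, f(9)=-29460, f(10)=-71063, f(11)=-171621, f(12)=-414270; answer -414270
Stage 2: A1 = -414270; r = 6; total draws C(8,5) = 56; favorable C(2,1)*C(6,4) = 30; P = 15/28; answer 15/28
Stage 3: A2 = 15/28; threaded value p + q = 43; m = 21; -5*(21)^4 + 6*(21)^3 + 7*(21)^2 + 4*(21)^1 - 9 = (-972405) + (55566) + (3087) + (84) + (-9) = -913677; answer -913677

-913677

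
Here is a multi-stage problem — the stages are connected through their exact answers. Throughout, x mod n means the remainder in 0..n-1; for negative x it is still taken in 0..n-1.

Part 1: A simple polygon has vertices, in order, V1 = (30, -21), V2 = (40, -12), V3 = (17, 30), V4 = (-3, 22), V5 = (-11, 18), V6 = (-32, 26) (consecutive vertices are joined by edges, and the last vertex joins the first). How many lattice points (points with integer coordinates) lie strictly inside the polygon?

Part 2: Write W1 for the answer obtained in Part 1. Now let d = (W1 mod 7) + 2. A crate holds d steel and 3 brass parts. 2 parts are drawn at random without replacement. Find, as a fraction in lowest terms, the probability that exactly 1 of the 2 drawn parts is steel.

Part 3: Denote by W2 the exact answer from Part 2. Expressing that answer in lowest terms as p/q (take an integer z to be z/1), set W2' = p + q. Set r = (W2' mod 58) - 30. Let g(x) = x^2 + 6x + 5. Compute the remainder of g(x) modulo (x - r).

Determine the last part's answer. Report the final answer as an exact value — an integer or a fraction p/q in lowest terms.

252

Part 1: cross terms: (30*-12 - 40*-21)=480, (40*30 - 17*-12)=1404, (17*22 - -3*30)=464, (-3*18 - -11*22)=188, (-11*26 - -32*18)=290, (-32*-21 - 30*26)=-108; twice the area = |2718| = 2718; area = 1359; boundary points = 1 + 1 + 4 + 4 + 1 + 1 = 12; strictly interior points = area - boundary/2 + 1 = 1354; answer 1354
Part 2: W1 = 1354; d = 5; total draws C(8,2) = 28; favorable C(5,1)*C(3,1) = 15; P = 15/28; answer 15/28
Part 3: W2 = 15/28; threaded value p + q = 43; r = 13; remainder = value at the root: 1*(13)^2 + 6*(13)^1 + 5 = (169) + (78) + (5) = 252; answer 252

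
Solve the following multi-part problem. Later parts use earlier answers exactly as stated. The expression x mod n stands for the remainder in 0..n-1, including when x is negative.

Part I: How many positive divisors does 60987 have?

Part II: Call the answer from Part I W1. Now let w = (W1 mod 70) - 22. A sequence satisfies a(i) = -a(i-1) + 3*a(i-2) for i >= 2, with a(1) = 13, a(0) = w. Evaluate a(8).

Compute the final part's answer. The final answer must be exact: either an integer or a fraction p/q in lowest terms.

Part I: 60987 = 3 * 29 * 701; number of divisors = (1+1) * (1+1) * (1+1) = 8; answer 8
Part II: W1 = 8; w = -14; a(2) = -1*(13) + 3*(-14) = -55; iterating: a(2)=-55, a(3)=94, a(4)=-259, a(5)=541, a(6)=-1318, a(7)=2941, a(8)=-6895; answer -6895

-6895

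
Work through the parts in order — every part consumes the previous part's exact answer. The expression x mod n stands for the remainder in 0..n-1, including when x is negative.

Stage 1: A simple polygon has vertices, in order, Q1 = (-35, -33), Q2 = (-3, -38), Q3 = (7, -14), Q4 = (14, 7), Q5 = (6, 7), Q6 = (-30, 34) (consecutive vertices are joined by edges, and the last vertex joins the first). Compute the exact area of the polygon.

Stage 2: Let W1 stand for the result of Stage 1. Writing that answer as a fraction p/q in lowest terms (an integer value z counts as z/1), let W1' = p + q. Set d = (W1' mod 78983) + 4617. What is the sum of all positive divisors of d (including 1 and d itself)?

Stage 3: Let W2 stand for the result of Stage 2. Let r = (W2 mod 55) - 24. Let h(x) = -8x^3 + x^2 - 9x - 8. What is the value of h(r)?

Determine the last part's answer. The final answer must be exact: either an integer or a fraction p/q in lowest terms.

10860

Stage 1: cross terms: (-35*-38 - -3*-33)=1231, (-3*-14 - 7*-38)=308, (7*7 - 14*-14)=245, (14*7 - 6*7)=56, (6*34 - -30*7)=414, (-30*-33 - -35*34)=2180; twice the area = |4434| = 4434; area = 2217; answer 2217
Stage 2: W1 = 2217; threaded value p + q = 2218; d = 6835; 6835 = 5 * 1367; sigma = (1 + 5) * (1 + 1367) = 6 * 1368 = 8208; answer 8208
Stage 3: W2 = 8208; r = -11; -8*(-11)^3 + 1*(-11)^2 - 9*(-11)^1 - 8 = (10648) + (121) + (99) + (-8) = 10860; answer 10860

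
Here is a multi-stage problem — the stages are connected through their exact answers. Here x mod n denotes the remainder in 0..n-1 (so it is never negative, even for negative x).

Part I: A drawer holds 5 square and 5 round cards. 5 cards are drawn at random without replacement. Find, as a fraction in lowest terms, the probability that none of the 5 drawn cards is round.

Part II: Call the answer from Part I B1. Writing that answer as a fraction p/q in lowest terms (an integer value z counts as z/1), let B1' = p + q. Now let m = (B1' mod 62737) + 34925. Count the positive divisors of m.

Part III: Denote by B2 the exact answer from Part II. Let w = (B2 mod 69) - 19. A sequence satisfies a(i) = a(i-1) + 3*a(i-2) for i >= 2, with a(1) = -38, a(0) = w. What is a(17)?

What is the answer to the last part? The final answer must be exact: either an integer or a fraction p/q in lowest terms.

Part I: total draws C(10,5) = 252; favorable C(5,5) = 1; P = 1/252; answer 1/252
Part II: B1 = 1/252; threaded value p + q = 253; m = 35178; 35178 = 2 * 3 * 11 * 13 * 41; number of divisors = (1+1) * (1+1) * (1+1) * (1+1) * (1+1) = 32; answer 32
Part III: B2 = 32; w = 13; a(2) = 1*(-38) + 3*(13) = 1; iterating: a(2)=1, a(3)=-113, a(4)=-110, a(5)=-449, a(6)=-779, a(7)=-2126, a(8)=-4463, a(9)=-10841, a(10)=-24230, a(11)=-56753, a(12)=-129443, a(13)=-299702, a(14)=-688031, a(15)=-1587137, a(16)=-3651230, a(17)=-8412641; answer -8412641

-8412641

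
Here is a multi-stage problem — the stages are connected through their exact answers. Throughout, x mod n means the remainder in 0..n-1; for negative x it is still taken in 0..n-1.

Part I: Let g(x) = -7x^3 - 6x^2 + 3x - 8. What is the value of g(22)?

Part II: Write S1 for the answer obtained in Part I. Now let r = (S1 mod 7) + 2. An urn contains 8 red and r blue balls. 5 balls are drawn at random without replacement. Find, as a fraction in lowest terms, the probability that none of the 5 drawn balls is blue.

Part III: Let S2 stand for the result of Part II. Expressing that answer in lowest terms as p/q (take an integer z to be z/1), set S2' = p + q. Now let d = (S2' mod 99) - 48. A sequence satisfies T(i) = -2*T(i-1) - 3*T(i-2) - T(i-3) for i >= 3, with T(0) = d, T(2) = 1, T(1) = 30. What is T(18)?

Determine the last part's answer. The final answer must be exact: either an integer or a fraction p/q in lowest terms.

Part I: -7*(22)^3 - 6*(22)^2 + 3*(22)^1 - 8 = (-74536) + (-2904) + (66) + (-8) = -77382; answer -77382
Part II: S1 = -77382; r = 5; total draws C(13,5) = 1287; favorable C(8,5) = 56; P = 56/1287; answer 56/1287
Part III: S2 = 56/1287; threaded value p + q = 1343; d = 8; T(3) = -2*(1) - 3*(30) - 1*(8) = -100; iterating: T(3)=-100, T(4)=167, T(5)=-35, T(6)=-331, T(7)=600, T(8)=-172, T(9)=-1125, T(10)=2166, T(11)=-785, T(12)=-3803, T(13)=7795, T(14)=-3396, T(15)=-12790, T(16)=27973, T(17)=-14180, T(18)=-42769; answer -42769

-42769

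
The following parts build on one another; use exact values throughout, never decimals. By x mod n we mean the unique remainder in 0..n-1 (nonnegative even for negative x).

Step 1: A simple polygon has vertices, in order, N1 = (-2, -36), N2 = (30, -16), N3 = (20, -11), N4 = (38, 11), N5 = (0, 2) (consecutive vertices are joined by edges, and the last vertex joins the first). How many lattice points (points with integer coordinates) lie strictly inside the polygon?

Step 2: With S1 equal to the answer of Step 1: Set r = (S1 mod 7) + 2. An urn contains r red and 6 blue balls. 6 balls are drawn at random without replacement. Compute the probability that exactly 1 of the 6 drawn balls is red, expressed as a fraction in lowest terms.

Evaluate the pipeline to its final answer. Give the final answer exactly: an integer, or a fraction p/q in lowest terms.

Step 1: cross terms: (-2*-16 - 30*-36)=1112, (30*-11 - 20*-16)=-10, (20*11 - 38*-11)=638, (38*2 - 0*11)=76, (0*-36 - -2*2)=4; twice the area = |1820| = 1820; area = 910; boundary points = 4 + 5 + 2 + 1 + 2 = 14; strictly interior points = area - boundary/2 + 1 = 904; answer 904
Step 2: S1 = 904; r = 3; total draws C(9,6) = 84; favorable C(3,1)*C(6,5) = 18; P = 3/14; answer 3/14

3/14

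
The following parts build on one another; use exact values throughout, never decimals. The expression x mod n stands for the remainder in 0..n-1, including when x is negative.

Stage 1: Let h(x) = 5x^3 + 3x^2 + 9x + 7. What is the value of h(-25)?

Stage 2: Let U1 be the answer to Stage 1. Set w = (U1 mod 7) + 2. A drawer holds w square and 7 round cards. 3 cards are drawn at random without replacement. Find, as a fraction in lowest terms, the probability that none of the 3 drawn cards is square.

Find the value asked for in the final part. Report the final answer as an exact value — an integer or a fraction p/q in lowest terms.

Stage 1: 5*(-25)^3 + 3*(-25)^2 + 9*(-25)^1 + 7 = (-78125) + (1875) + (-225) + (7) = -76468; answer -76468
Stage 2: U1 = -76468; w = 2; total draws C(9,3) = 84; favorable C(7,3) = 35; P = 5/12; answer 5/12

5/12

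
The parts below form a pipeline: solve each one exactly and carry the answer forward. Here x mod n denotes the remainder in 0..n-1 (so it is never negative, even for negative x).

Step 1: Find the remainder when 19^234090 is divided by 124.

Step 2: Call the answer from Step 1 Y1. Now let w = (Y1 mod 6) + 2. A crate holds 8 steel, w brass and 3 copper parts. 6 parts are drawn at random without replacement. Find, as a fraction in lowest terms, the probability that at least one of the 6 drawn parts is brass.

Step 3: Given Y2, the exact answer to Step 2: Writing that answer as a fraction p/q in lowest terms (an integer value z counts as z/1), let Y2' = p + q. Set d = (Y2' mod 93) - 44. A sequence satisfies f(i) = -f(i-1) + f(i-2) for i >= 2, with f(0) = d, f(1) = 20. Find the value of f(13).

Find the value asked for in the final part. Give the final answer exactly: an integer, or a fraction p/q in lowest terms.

7540

Step 1: squarings mod 124: 19^1=19, 19^2=113, 19^4=121, 19^8=9, 19^16=81, 19^32=113, 19^64=121, 19^128=9, 19^256=81, 19^512=113, 19^1024=121, 19^2048=9, 19^4096=81, 19^8192=113, 19^16384=121, 19^32768=9, 19^65536=81, 19^131072=113; 19^234090 = 19^2 * 19^8 * 19^32 * 19^64 * 19^512 * 19^4096 * 19^32768 * 19^65536 * 19^131072 = 1 (mod 124); answer 1
Step 2: Y1 = 1; w = 3; total draws C(14,6) = 3003; complement C(11,6) = 462; favorable 3003 - 462 = 2541; P = 11/13; answer 11/13
Step 3: Y2 = 11/13; threaded value p + q = 24; d = -20; f(2) = -1*(20) + 1*(-20) = -40; iterating: f(2)=-40, f(3)=60, f(4)=-100, f(5)=160, f(6)=-260, f(7)=420, f(8)=-680, f(9)=1100, f(10)=-1780, f(11)=2880, f(12)=-4660, f(13)=7540; answer 7540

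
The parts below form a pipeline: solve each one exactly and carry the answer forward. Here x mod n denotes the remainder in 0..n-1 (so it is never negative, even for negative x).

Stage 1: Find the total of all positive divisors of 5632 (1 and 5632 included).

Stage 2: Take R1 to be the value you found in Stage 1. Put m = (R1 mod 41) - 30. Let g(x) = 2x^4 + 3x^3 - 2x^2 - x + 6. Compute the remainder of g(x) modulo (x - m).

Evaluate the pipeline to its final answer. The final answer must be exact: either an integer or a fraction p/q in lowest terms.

Stage 1: 5632 = 2^9 * 11; sigma = (1 + 2 + 4 + 8 + 16 + 32 + 64 + 128 + 256 + 512) * (1 + 11) = 1023 * 12 = 12276; answer 12276
Stage 2: R1 = 12276; m = -13; remainder = value at the root: 2*(-13)^4 + 3*(-13)^3 - 2*(-13)^2 - 1*(-13)^1 + 6 = (57122) + (-6591) + (-338) + (13) + (6) = 50212; answer 50212

50212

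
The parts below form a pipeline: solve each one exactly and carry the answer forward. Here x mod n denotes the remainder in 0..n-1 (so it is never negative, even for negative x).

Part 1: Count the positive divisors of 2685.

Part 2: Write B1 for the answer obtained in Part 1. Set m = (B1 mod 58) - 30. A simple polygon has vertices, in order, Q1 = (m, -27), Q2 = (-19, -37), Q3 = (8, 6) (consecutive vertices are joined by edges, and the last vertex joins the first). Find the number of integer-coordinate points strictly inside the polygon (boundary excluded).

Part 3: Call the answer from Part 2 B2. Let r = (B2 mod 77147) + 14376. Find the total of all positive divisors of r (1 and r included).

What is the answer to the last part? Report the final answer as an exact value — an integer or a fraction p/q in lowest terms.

33408

Part 1: 2685 = 3 * 5 * 179; number of divisors = (1+1) * (1+1) * (1+1) = 8; answer 8
Part 2: B1 = 8; m = -22; cross terms: (-22*-37 - -19*-27)=301, (-19*6 - 8*-37)=182, (8*-27 - -22*6)=-84; twice the area = |399| = 399; area = 399/2; boundary points = 1 + 1 + 3 = 5; strictly interior points = area - boundary/2 + 1 = 198; answer 198
Part 3: B2 = 198; r = 14574; 14574 = 2 * 3 * 7 * 347; sigma = (1 + 2) * (1 + 3) * (1 + 7) * (1 + 347) = 3 * 4 * 8 * 348 = 33408; answer 33408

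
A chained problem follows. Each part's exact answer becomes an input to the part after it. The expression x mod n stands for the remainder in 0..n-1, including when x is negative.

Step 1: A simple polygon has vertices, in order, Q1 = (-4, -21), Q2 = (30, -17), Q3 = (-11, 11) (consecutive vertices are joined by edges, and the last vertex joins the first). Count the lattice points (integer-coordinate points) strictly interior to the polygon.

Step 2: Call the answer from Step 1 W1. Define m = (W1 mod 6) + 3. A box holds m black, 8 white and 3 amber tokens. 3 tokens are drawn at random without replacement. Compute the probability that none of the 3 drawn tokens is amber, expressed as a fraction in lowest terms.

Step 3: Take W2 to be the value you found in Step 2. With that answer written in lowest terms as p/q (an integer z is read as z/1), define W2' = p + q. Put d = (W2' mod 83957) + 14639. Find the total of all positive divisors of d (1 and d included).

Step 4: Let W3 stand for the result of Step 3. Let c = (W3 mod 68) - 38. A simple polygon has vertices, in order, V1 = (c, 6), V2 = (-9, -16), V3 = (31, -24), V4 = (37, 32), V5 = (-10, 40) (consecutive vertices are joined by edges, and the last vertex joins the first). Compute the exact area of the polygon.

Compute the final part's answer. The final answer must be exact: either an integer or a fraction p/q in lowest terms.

Step 1: cross terms: (-4*-17 - 30*-21)=698, (30*11 - -11*-17)=143, (-11*-21 - -4*11)=275; twice the area = |1116| = 1116; area = 558; boundary points = 2 + 1 + 1 = 4; strictly interior points = area - boundary/2 + 1 = 557; answer 557
Step 2: W1 = 557; m = 8; total draws C(19,3) = 969; favorable C(16,3) = 560; P = 560/969; answer 560/969
Step 3: W2 = 560/969; threaded value p + q = 1529; d = 16168; 16168 = 2^3 * 43 * 47; sigma = (1 + 2 + 4 + 8) * (1 + 43) * (1 + 47) = 15 * 44 * 48 = 31680; answer 31680
Step 4: W3 = 31680; c = 22; cross terms: (22*-16 - -9*6)=-298, (-9*-24 - 31*-16)=712, (31*32 - 37*-24)=1880, (37*40 - -10*32)=1800, (-10*6 - 22*40)=-940; twice the area = |3154| = 3154; area = 1577; answer 1577

1577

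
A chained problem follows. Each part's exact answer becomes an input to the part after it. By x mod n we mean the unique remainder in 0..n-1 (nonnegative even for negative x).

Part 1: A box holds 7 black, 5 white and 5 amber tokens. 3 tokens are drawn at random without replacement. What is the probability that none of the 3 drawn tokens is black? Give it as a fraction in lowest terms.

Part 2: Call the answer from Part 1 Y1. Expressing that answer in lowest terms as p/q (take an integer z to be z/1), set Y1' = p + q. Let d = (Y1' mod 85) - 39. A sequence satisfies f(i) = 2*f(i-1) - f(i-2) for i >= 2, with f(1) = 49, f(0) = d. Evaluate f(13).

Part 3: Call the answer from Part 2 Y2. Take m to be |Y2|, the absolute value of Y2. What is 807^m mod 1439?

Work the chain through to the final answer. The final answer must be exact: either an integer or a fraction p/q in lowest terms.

515

Part 1: total draws C(17,3) = 680; favorable C(10,3) = 120; P = 3/17; answer 3/17
Part 2: Y1 = 3/17; threaded value p + q = 20; d = -19; f(2) = 2*(49) - 1*(-19) = 117; iterating: f(2)=117, f(3)=185, f(4)=253, f(5)=321, f(6)=389, f(7)=457, f(8)=525, f(9)=593, f(10)=661, f(11)=729, f(12)=797, f(13)=865; answer 865
Part 3: Y2 = 865; m = 865; squarings mod 1439: 807^1=807, 807^2=821, 807^4=589, 807^8=122, 807^16=494, 807^32=845, 807^64=281, 807^128=1255, 807^256=759, 807^512=481; 807^865 = 807^1 * 807^32 * 807^64 * 807^256 * 807^512 = 515 (mod 1439); answer 515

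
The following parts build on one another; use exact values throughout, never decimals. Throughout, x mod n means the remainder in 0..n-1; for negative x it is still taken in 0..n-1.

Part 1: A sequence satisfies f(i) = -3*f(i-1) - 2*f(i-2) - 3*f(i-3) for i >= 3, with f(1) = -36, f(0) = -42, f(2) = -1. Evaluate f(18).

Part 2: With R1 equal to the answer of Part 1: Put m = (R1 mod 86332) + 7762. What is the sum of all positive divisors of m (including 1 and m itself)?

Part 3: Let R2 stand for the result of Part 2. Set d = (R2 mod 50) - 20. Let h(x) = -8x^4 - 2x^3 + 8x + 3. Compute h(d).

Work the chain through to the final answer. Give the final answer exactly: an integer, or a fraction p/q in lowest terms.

-4960925

Part 1: f(3) = -3*(-1) - 2*(-36) - 3*(-42) = 201; iterating: f(3)=201, f(4)=-493, f(5)=1080, f(6)=-2857, f(7)=7890, f(8)=-21196, f(9)=56379, f(10)=-150415, f(11)=402075, f(12)=-1074532, f(13)=2870691, f(14)=-7669234, f(15)=20489916, f(16)=-54743353, f(17)=146257929, f(18)=-390756829; answer -390756829
Part 2: R1 = -390756829; m = 75897; 75897 = 3^4 * 937; sigma = (1 + 3 + 9 + 27 + 81) * (1 + 937) = 121 * 938 = 113498; answer 113498
Part 3: R2 = 113498; d = 28; -8*(28)^4 - 2*(28)^3 + 8*(28)^1 + 3 = (-4917248) + (-43904) + (224) + (3) = -4960925; answer -4960925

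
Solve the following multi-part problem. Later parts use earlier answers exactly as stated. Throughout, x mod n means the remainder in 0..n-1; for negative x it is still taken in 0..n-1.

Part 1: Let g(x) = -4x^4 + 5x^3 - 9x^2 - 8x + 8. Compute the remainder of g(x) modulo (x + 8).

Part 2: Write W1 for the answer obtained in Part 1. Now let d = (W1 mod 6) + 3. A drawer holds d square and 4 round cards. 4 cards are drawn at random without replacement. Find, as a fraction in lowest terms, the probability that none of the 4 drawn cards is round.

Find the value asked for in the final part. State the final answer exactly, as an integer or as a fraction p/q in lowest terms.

7/66

Part 1: remainder = value at the root: -4*(-8)^4 + 5*(-8)^3 - 9*(-8)^2 - 8*(-8)^1 + 8 = (-16384) + (-2560) + (-576) + (64) + (8) = -19448; answer -19448
Part 2: W1 = -19448; d = 7; total draws C(11,4) = 330; favorable C(7,4) = 35; P = 7/66; answer 7/66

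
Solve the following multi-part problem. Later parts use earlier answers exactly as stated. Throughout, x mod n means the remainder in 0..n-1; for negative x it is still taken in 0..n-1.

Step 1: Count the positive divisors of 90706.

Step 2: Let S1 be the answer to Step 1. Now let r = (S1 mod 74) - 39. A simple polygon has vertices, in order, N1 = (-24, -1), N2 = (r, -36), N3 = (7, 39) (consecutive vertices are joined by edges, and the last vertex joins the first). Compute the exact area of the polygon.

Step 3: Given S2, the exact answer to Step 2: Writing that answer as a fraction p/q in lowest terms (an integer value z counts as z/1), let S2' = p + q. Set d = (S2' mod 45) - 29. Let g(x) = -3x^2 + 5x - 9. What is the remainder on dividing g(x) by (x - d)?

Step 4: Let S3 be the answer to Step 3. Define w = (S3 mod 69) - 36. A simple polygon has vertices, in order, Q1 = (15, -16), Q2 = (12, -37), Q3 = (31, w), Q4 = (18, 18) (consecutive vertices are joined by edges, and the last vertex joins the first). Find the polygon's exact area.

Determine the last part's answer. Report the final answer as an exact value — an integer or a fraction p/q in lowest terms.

485

Step 1: 90706 = 2 * 7 * 11 * 19 * 31; number of divisors = (1+1) * (1+1) * (1+1) * (1+1) * (1+1) = 32; answer 32
Step 2: S1 = 32; r = -7; cross terms: (-24*-36 - -7*-1)=857, (-7*39 - 7*-36)=-21, (7*-1 - -24*39)=929; twice the area = |1765| = 1765; area = 1765/2; answer 1765/2
Step 3: S2 = 1765/2; threaded value p + q = 1767; d = -17; remainder = value at the root: -3*(-17)^2 + 5*(-17)^1 - 9 = (-867) + (-85) + (-9) = -961; answer -961
Step 4: S3 = -961; w = -31; cross terms: (15*-37 - 12*-16)=-363, (12*-31 - 31*-37)=775, (31*18 - 18*-31)=1116, (18*-16 - 15*18)=-558; twice the area = |970| = 970; area = 485; answer 485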